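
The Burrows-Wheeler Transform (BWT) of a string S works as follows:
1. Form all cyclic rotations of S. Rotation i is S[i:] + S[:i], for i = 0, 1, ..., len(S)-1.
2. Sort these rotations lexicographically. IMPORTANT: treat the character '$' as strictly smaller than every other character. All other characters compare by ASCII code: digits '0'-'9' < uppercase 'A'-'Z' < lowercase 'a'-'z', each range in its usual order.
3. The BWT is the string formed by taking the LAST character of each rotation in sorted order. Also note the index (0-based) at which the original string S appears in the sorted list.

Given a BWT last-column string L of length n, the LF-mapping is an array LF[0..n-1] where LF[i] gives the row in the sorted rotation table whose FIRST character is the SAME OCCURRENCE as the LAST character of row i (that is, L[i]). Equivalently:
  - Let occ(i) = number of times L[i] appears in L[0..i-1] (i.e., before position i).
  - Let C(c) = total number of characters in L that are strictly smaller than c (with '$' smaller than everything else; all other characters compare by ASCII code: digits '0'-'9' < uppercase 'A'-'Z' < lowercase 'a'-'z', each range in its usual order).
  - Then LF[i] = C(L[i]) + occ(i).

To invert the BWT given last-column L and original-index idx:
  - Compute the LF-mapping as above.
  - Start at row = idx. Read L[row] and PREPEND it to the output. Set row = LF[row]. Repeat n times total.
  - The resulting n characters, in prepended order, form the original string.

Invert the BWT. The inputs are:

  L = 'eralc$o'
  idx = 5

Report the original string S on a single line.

LF mapping: 3 6 1 4 2 0 5
Walk LF starting at row 5, prepending L[row]:
  step 1: row=5, L[5]='$', prepend. Next row=LF[5]=0
  step 2: row=0, L[0]='e', prepend. Next row=LF[0]=3
  step 3: row=3, L[3]='l', prepend. Next row=LF[3]=4
  step 4: row=4, L[4]='c', prepend. Next row=LF[4]=2
  step 5: row=2, L[2]='a', prepend. Next row=LF[2]=1
  step 6: row=1, L[1]='r', prepend. Next row=LF[1]=6
  step 7: row=6, L[6]='o', prepend. Next row=LF[6]=5
Reversed output: oracle$

Answer: oracle$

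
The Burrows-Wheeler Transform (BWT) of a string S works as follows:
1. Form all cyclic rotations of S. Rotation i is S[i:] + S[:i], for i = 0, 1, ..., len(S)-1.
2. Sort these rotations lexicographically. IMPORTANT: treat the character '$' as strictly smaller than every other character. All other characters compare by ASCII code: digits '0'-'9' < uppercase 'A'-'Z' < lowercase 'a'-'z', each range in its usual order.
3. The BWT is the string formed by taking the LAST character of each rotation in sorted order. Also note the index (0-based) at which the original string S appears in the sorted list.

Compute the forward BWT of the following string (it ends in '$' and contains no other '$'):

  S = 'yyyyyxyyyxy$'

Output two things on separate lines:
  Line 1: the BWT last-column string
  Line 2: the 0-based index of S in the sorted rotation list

All 12 rotations (rotation i = S[i:]+S[:i]):
  rot[0] = yyyyyxyyyxy$
  rot[1] = yyyyxyyyxy$y
  rot[2] = yyyxyyyxy$yy
  rot[3] = yyxyyyxy$yyy
  rot[4] = yxyyyxy$yyyy
  rot[5] = xyyyxy$yyyyy
  rot[6] = yyyxy$yyyyyx
  rot[7] = yyxy$yyyyyxy
  rot[8] = yxy$yyyyyxyy
  rot[9] = xy$yyyyyxyyy
  rot[10] = y$yyyyyxyyyx
  rot[11] = $yyyyyxyyyxy
Sorted (with $ < everything):
  sorted[0] = $yyyyyxyyyxy  (last char: 'y')
  sorted[1] = xy$yyyyyxyyy  (last char: 'y')
  sorted[2] = xyyyxy$yyyyy  (last char: 'y')
  sorted[3] = y$yyyyyxyyyx  (last char: 'x')
  sorted[4] = yxy$yyyyyxyy  (last char: 'y')
  sorted[5] = yxyyyxy$yyyy  (last char: 'y')
  sorted[6] = yyxy$yyyyyxy  (last char: 'y')
  sorted[7] = yyxyyyxy$yyy  (last char: 'y')
  sorted[8] = yyyxy$yyyyyx  (last char: 'x')
  sorted[9] = yyyxyyyxy$yy  (last char: 'y')
  sorted[10] = yyyyxyyyxy$y  (last char: 'y')
  sorted[11] = yyyyyxyyyxy$  (last char: '$')
Last column: yyyxyyyyxyy$
Original string S is at sorted index 11

Answer: yyyxyyyyxyy$
11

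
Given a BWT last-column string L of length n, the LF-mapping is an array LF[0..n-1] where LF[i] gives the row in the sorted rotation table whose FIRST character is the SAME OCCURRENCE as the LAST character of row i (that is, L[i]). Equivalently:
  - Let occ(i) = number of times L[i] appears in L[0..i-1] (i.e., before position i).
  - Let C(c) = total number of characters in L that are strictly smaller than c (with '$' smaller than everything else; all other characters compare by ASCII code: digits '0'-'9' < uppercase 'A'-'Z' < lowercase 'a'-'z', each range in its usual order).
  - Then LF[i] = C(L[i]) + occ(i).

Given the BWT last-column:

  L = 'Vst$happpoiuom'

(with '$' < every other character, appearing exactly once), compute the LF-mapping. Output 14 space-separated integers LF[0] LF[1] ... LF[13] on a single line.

Char counts: '$':1, 'V':1, 'a':1, 'h':1, 'i':1, 'm':1, 'o':2, 'p':3, 's':1, 't':1, 'u':1
C (first-col start): C('$')=0, C('V')=1, C('a')=2, C('h')=3, C('i')=4, C('m')=5, C('o')=6, C('p')=8, C('s')=11, C('t')=12, C('u')=13
L[0]='V': occ=0, LF[0]=C('V')+0=1+0=1
L[1]='s': occ=0, LF[1]=C('s')+0=11+0=11
L[2]='t': occ=0, LF[2]=C('t')+0=12+0=12
L[3]='$': occ=0, LF[3]=C('$')+0=0+0=0
L[4]='h': occ=0, LF[4]=C('h')+0=3+0=3
L[5]='a': occ=0, LF[5]=C('a')+0=2+0=2
L[6]='p': occ=0, LF[6]=C('p')+0=8+0=8
L[7]='p': occ=1, LF[7]=C('p')+1=8+1=9
L[8]='p': occ=2, LF[8]=C('p')+2=8+2=10
L[9]='o': occ=0, LF[9]=C('o')+0=6+0=6
L[10]='i': occ=0, LF[10]=C('i')+0=4+0=4
L[11]='u': occ=0, LF[11]=C('u')+0=13+0=13
L[12]='o': occ=1, LF[12]=C('o')+1=6+1=7
L[13]='m': occ=0, LF[13]=C('m')+0=5+0=5

Answer: 1 11 12 0 3 2 8 9 10 6 4 13 7 5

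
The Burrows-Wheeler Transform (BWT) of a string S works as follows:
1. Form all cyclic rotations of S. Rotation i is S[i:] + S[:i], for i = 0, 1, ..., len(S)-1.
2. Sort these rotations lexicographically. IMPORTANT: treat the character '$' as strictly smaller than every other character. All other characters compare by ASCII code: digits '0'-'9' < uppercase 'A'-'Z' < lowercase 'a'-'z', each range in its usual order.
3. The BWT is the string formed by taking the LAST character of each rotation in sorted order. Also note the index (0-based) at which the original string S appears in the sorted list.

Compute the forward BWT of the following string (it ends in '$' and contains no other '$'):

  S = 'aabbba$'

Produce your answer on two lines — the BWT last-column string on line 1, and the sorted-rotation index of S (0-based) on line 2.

All 7 rotations (rotation i = S[i:]+S[:i]):
  rot[0] = aabbba$
  rot[1] = abbba$a
  rot[2] = bbba$aa
  rot[3] = bba$aab
  rot[4] = ba$aabb
  rot[5] = a$aabbb
  rot[6] = $aabbba
Sorted (with $ < everything):
  sorted[0] = $aabbba  (last char: 'a')
  sorted[1] = a$aabbb  (last char: 'b')
  sorted[2] = aabbba$  (last char: '$')
  sorted[3] = abbba$a  (last char: 'a')
  sorted[4] = ba$aabb  (last char: 'b')
  sorted[5] = bba$aab  (last char: 'b')
  sorted[6] = bbba$aa  (last char: 'a')
Last column: ab$abba
Original string S is at sorted index 2

Answer: ab$abba
2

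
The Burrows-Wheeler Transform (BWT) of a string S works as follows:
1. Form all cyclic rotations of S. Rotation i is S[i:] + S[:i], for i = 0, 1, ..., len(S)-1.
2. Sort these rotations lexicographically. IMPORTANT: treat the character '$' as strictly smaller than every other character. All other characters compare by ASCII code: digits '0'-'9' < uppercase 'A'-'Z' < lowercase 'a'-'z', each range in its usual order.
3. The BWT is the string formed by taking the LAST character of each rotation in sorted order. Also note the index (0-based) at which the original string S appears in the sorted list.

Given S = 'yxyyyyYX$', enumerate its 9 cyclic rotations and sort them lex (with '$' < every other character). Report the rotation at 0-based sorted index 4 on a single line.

Answer: yYX$yxyyy

Derivation:
All 9 rotations (rotation i = S[i:]+S[:i]):
  rot[0] = yxyyyyYX$
  rot[1] = xyyyyYX$y
  rot[2] = yyyyYX$yx
  rot[3] = yyyYX$yxy
  rot[4] = yyYX$yxyy
  rot[5] = yYX$yxyyy
  rot[6] = YX$yxyyyy
  rot[7] = X$yxyyyyY
  rot[8] = $yxyyyyYX
Sorted (with $ < everything):
  sorted[0] = $yxyyyyYX
  sorted[1] = X$yxyyyyY
  sorted[2] = YX$yxyyyy
  sorted[3] = xyyyyYX$y
  sorted[4] = yYX$yxyyy
  sorted[5] = yxyyyyYX$
  sorted[6] = yyYX$yxyy
  sorted[7] = yyyYX$yxy
  sorted[8] = yyyyYX$yx
sorted[4] = yYX$yxyyy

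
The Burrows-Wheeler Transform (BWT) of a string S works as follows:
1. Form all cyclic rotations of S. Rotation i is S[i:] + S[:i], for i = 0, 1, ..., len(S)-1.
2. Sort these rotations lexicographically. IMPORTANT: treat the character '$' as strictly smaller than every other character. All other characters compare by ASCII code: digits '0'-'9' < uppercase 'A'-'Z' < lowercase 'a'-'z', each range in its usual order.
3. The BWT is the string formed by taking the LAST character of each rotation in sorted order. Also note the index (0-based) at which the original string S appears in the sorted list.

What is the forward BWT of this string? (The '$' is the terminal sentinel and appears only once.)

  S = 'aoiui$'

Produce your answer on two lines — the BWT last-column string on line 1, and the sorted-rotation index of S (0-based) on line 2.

All 6 rotations (rotation i = S[i:]+S[:i]):
  rot[0] = aoiui$
  rot[1] = oiui$a
  rot[2] = iui$ao
  rot[3] = ui$aoi
  rot[4] = i$aoiu
  rot[5] = $aoiui
Sorted (with $ < everything):
  sorted[0] = $aoiui  (last char: 'i')
  sorted[1] = aoiui$  (last char: '$')
  sorted[2] = i$aoiu  (last char: 'u')
  sorted[3] = iui$ao  (last char: 'o')
  sorted[4] = oiui$a  (last char: 'a')
  sorted[5] = ui$aoi  (last char: 'i')
Last column: i$uoai
Original string S is at sorted index 1

Answer: i$uoai
1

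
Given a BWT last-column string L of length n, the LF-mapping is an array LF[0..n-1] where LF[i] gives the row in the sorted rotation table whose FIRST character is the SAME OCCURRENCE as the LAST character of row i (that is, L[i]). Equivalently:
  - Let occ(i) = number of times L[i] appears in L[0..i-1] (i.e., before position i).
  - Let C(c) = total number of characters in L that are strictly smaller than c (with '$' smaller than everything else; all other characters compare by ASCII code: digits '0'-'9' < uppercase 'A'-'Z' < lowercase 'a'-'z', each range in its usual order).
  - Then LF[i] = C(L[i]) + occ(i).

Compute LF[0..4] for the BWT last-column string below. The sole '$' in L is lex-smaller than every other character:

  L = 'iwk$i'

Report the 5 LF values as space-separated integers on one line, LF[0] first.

Answer: 1 4 3 0 2

Derivation:
Char counts: '$':1, 'i':2, 'k':1, 'w':1
C (first-col start): C('$')=0, C('i')=1, C('k')=3, C('w')=4
L[0]='i': occ=0, LF[0]=C('i')+0=1+0=1
L[1]='w': occ=0, LF[1]=C('w')+0=4+0=4
L[2]='k': occ=0, LF[2]=C('k')+0=3+0=3
L[3]='$': occ=0, LF[3]=C('$')+0=0+0=0
L[4]='i': occ=1, LF[4]=C('i')+1=1+1=2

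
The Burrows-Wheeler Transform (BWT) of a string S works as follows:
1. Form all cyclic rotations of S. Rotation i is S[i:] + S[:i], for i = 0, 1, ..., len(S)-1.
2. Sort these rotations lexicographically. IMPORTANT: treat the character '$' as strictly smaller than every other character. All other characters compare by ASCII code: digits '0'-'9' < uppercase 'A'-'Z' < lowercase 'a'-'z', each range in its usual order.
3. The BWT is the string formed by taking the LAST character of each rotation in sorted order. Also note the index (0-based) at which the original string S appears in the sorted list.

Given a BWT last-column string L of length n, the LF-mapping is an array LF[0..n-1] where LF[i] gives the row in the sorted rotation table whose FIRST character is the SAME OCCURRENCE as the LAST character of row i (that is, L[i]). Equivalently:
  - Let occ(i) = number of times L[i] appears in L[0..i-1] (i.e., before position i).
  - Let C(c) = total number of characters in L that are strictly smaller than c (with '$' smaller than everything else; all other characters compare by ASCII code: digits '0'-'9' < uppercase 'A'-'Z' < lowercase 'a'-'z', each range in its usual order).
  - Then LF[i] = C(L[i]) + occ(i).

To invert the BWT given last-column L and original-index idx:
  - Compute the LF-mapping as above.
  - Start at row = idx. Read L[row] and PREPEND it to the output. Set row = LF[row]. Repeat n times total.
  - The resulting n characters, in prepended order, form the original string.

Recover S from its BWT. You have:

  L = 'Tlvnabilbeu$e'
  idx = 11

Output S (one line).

LF mapping: 1 8 12 10 2 3 7 9 4 5 11 0 6
Walk LF starting at row 11, prepending L[row]:
  step 1: row=11, L[11]='$', prepend. Next row=LF[11]=0
  step 2: row=0, L[0]='T', prepend. Next row=LF[0]=1
  step 3: row=1, L[1]='l', prepend. Next row=LF[1]=8
  step 4: row=8, L[8]='b', prepend. Next row=LF[8]=4
  step 5: row=4, L[4]='a', prepend. Next row=LF[4]=2
  step 6: row=2, L[2]='v', prepend. Next row=LF[2]=12
  step 7: row=12, L[12]='e', prepend. Next row=LF[12]=6
  step 8: row=6, L[6]='i', prepend. Next row=LF[6]=7
  step 9: row=7, L[7]='l', prepend. Next row=LF[7]=9
  step 10: row=9, L[9]='e', prepend. Next row=LF[9]=5
  step 11: row=5, L[5]='b', prepend. Next row=LF[5]=3
  step 12: row=3, L[3]='n', prepend. Next row=LF[3]=10
  step 13: row=10, L[10]='u', prepend. Next row=LF[10]=11
Reversed output: unbelievablT$

Answer: unbelievablT$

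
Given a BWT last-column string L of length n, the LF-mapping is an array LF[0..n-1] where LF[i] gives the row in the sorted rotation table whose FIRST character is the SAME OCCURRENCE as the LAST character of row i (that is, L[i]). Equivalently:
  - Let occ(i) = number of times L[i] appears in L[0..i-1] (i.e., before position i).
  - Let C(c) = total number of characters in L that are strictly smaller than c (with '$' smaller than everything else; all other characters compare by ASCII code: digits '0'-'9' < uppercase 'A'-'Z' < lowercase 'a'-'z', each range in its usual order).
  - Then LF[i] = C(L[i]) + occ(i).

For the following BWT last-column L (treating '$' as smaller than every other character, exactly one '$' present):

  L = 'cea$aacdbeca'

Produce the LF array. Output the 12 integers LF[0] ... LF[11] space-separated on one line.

Answer: 6 10 1 0 2 3 7 9 5 11 8 4

Derivation:
Char counts: '$':1, 'a':4, 'b':1, 'c':3, 'd':1, 'e':2
C (first-col start): C('$')=0, C('a')=1, C('b')=5, C('c')=6, C('d')=9, C('e')=10
L[0]='c': occ=0, LF[0]=C('c')+0=6+0=6
L[1]='e': occ=0, LF[1]=C('e')+0=10+0=10
L[2]='a': occ=0, LF[2]=C('a')+0=1+0=1
L[3]='$': occ=0, LF[3]=C('$')+0=0+0=0
L[4]='a': occ=1, LF[4]=C('a')+1=1+1=2
L[5]='a': occ=2, LF[5]=C('a')+2=1+2=3
L[6]='c': occ=1, LF[6]=C('c')+1=6+1=7
L[7]='d': occ=0, LF[7]=C('d')+0=9+0=9
L[8]='b': occ=0, LF[8]=C('b')+0=5+0=5
L[9]='e': occ=1, LF[9]=C('e')+1=10+1=11
L[10]='c': occ=2, LF[10]=C('c')+2=6+2=8
L[11]='a': occ=3, LF[11]=C('a')+3=1+3=4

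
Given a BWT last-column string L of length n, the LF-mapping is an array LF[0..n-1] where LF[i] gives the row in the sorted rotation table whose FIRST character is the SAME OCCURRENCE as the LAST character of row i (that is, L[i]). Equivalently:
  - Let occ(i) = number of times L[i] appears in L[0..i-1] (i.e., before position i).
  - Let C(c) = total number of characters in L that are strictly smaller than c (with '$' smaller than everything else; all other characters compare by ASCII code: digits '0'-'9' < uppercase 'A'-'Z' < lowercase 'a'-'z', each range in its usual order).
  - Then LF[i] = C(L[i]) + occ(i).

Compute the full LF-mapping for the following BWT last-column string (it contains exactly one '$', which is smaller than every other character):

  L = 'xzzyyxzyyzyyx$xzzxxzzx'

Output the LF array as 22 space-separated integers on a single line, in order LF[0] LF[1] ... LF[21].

Char counts: '$':1, 'x':7, 'y':6, 'z':8
C (first-col start): C('$')=0, C('x')=1, C('y')=8, C('z')=14
L[0]='x': occ=0, LF[0]=C('x')+0=1+0=1
L[1]='z': occ=0, LF[1]=C('z')+0=14+0=14
L[2]='z': occ=1, LF[2]=C('z')+1=14+1=15
L[3]='y': occ=0, LF[3]=C('y')+0=8+0=8
L[4]='y': occ=1, LF[4]=C('y')+1=8+1=9
L[5]='x': occ=1, LF[5]=C('x')+1=1+1=2
L[6]='z': occ=2, LF[6]=C('z')+2=14+2=16
L[7]='y': occ=2, LF[7]=C('y')+2=8+2=10
L[8]='y': occ=3, LF[8]=C('y')+3=8+3=11
L[9]='z': occ=3, LF[9]=C('z')+3=14+3=17
L[10]='y': occ=4, LF[10]=C('y')+4=8+4=12
L[11]='y': occ=5, LF[11]=C('y')+5=8+5=13
L[12]='x': occ=2, LF[12]=C('x')+2=1+2=3
L[13]='$': occ=0, LF[13]=C('$')+0=0+0=0
L[14]='x': occ=3, LF[14]=C('x')+3=1+3=4
L[15]='z': occ=4, LF[15]=C('z')+4=14+4=18
L[16]='z': occ=5, LF[16]=C('z')+5=14+5=19
L[17]='x': occ=4, LF[17]=C('x')+4=1+4=5
L[18]='x': occ=5, LF[18]=C('x')+5=1+5=6
L[19]='z': occ=6, LF[19]=C('z')+6=14+6=20
L[20]='z': occ=7, LF[20]=C('z')+7=14+7=21
L[21]='x': occ=6, LF[21]=C('x')+6=1+6=7

Answer: 1 14 15 8 9 2 16 10 11 17 12 13 3 0 4 18 19 5 6 20 21 7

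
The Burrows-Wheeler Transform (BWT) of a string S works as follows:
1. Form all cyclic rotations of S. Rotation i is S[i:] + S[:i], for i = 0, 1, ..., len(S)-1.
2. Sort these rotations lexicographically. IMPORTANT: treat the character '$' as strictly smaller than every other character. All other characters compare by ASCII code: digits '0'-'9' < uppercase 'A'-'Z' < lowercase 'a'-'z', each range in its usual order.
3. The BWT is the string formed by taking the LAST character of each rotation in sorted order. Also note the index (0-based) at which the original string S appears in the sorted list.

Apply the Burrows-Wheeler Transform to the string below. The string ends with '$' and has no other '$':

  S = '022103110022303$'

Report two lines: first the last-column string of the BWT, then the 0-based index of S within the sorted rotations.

All 16 rotations (rotation i = S[i:]+S[:i]):
  rot[0] = 022103110022303$
  rot[1] = 22103110022303$0
  rot[2] = 2103110022303$02
  rot[3] = 103110022303$022
  rot[4] = 03110022303$0221
  rot[5] = 3110022303$02210
  rot[6] = 110022303$022103
  rot[7] = 10022303$0221031
  rot[8] = 0022303$02210311
  rot[9] = 022303$022103110
  rot[10] = 22303$0221031100
  rot[11] = 2303$02210311002
  rot[12] = 303$022103110022
  rot[13] = 03$0221031100223
  rot[14] = 3$02210311002230
  rot[15] = $022103110022303
Sorted (with $ < everything):
  sorted[0] = $022103110022303  (last char: '3')
  sorted[1] = 0022303$02210311  (last char: '1')
  sorted[2] = 022103110022303$  (last char: '$')
  sorted[3] = 022303$022103110  (last char: '0')
  sorted[4] = 03$0221031100223  (last char: '3')
  sorted[5] = 03110022303$0221  (last char: '1')
  sorted[6] = 10022303$0221031  (last char: '1')
  sorted[7] = 103110022303$022  (last char: '2')
  sorted[8] = 110022303$022103  (last char: '3')
  sorted[9] = 2103110022303$02  (last char: '2')
  sorted[10] = 22103110022303$0  (last char: '0')
  sorted[11] = 22303$0221031100  (last char: '0')
  sorted[12] = 2303$02210311002  (last char: '2')
  sorted[13] = 3$02210311002230  (last char: '0')
  sorted[14] = 303$022103110022  (last char: '2')
  sorted[15] = 3110022303$02210  (last char: '0')
Last column: 31$0311232002020
Original string S is at sorted index 2

Answer: 31$0311232002020
2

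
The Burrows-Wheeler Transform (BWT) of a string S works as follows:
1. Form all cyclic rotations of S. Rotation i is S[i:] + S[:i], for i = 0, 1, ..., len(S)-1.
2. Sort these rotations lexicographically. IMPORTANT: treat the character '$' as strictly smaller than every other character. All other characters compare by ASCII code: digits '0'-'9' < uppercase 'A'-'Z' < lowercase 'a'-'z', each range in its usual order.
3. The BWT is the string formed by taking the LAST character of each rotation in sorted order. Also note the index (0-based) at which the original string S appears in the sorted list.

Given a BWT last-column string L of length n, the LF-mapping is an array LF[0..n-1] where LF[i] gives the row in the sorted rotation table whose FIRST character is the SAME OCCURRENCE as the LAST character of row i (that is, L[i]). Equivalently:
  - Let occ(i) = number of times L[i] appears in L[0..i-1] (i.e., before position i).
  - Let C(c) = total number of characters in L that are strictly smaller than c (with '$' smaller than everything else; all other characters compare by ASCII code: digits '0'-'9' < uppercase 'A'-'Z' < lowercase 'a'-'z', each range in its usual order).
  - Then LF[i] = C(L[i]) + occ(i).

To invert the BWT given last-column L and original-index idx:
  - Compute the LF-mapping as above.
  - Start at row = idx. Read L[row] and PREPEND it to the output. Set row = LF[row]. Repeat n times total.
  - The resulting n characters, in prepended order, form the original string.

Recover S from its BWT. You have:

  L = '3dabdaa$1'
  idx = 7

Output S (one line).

Answer: d1daaba3$

Derivation:
LF mapping: 2 7 3 6 8 4 5 0 1
Walk LF starting at row 7, prepending L[row]:
  step 1: row=7, L[7]='$', prepend. Next row=LF[7]=0
  step 2: row=0, L[0]='3', prepend. Next row=LF[0]=2
  step 3: row=2, L[2]='a', prepend. Next row=LF[2]=3
  step 4: row=3, L[3]='b', prepend. Next row=LF[3]=6
  step 5: row=6, L[6]='a', prepend. Next row=LF[6]=5
  step 6: row=5, L[5]='a', prepend. Next row=LF[5]=4
  step 7: row=4, L[4]='d', prepend. Next row=LF[4]=8
  step 8: row=8, L[8]='1', prepend. Next row=LF[8]=1
  step 9: row=1, L[1]='d', prepend. Next row=LF[1]=7
Reversed output: d1daaba3$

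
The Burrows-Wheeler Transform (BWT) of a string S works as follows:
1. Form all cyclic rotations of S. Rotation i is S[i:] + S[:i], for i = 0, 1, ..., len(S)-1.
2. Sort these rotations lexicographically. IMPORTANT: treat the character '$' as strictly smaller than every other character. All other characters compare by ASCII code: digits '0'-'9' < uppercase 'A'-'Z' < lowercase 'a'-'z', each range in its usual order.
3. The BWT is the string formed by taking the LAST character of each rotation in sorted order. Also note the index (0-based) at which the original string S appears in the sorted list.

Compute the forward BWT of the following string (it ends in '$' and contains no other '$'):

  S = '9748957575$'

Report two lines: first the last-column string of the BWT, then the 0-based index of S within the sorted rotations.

Answer: 5777995548$
10

Derivation:
All 11 rotations (rotation i = S[i:]+S[:i]):
  rot[0] = 9748957575$
  rot[1] = 748957575$9
  rot[2] = 48957575$97
  rot[3] = 8957575$974
  rot[4] = 957575$9748
  rot[5] = 57575$97489
  rot[6] = 7575$974895
  rot[7] = 575$9748957
  rot[8] = 75$97489575
  rot[9] = 5$974895757
  rot[10] = $9748957575
Sorted (with $ < everything):
  sorted[0] = $9748957575  (last char: '5')
  sorted[1] = 48957575$97  (last char: '7')
  sorted[2] = 5$974895757  (last char: '7')
  sorted[3] = 575$9748957  (last char: '7')
  sorted[4] = 57575$97489  (last char: '9')
  sorted[5] = 748957575$9  (last char: '9')
  sorted[6] = 75$97489575  (last char: '5')
  sorted[7] = 7575$974895  (last char: '5')
  sorted[8] = 8957575$974  (last char: '4')
  sorted[9] = 957575$9748  (last char: '8')
  sorted[10] = 9748957575$  (last char: '$')
Last column: 5777995548$
Original string S is at sorted index 10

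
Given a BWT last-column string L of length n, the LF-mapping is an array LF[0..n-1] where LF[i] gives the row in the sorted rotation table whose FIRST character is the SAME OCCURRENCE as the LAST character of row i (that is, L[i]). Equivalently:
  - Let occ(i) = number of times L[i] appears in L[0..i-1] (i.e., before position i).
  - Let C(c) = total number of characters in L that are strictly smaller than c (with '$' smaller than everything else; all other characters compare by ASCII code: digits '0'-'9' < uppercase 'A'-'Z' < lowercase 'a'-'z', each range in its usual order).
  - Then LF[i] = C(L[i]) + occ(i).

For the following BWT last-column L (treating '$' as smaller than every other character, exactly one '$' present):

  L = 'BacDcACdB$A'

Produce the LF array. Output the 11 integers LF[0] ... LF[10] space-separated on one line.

Char counts: '$':1, 'A':2, 'B':2, 'C':1, 'D':1, 'a':1, 'c':2, 'd':1
C (first-col start): C('$')=0, C('A')=1, C('B')=3, C('C')=5, C('D')=6, C('a')=7, C('c')=8, C('d')=10
L[0]='B': occ=0, LF[0]=C('B')+0=3+0=3
L[1]='a': occ=0, LF[1]=C('a')+0=7+0=7
L[2]='c': occ=0, LF[2]=C('c')+0=8+0=8
L[3]='D': occ=0, LF[3]=C('D')+0=6+0=6
L[4]='c': occ=1, LF[4]=C('c')+1=8+1=9
L[5]='A': occ=0, LF[5]=C('A')+0=1+0=1
L[6]='C': occ=0, LF[6]=C('C')+0=5+0=5
L[7]='d': occ=0, LF[7]=C('d')+0=10+0=10
L[8]='B': occ=1, LF[8]=C('B')+1=3+1=4
L[9]='$': occ=0, LF[9]=C('$')+0=0+0=0
L[10]='A': occ=1, LF[10]=C('A')+1=1+1=2

Answer: 3 7 8 6 9 1 5 10 4 0 2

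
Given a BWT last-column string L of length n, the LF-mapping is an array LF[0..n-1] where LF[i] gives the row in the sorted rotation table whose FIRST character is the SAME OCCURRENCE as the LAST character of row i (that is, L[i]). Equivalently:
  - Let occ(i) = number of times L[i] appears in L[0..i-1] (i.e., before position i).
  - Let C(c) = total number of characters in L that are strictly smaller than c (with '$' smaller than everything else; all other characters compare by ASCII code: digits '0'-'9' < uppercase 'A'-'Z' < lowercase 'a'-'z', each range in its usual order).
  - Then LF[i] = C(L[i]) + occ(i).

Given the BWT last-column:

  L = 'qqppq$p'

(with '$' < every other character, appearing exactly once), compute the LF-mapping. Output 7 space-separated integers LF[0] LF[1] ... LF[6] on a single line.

Answer: 4 5 1 2 6 0 3

Derivation:
Char counts: '$':1, 'p':3, 'q':3
C (first-col start): C('$')=0, C('p')=1, C('q')=4
L[0]='q': occ=0, LF[0]=C('q')+0=4+0=4
L[1]='q': occ=1, LF[1]=C('q')+1=4+1=5
L[2]='p': occ=0, LF[2]=C('p')+0=1+0=1
L[3]='p': occ=1, LF[3]=C('p')+1=1+1=2
L[4]='q': occ=2, LF[4]=C('q')+2=4+2=6
L[5]='$': occ=0, LF[5]=C('$')+0=0+0=0
L[6]='p': occ=2, LF[6]=C('p')+2=1+2=3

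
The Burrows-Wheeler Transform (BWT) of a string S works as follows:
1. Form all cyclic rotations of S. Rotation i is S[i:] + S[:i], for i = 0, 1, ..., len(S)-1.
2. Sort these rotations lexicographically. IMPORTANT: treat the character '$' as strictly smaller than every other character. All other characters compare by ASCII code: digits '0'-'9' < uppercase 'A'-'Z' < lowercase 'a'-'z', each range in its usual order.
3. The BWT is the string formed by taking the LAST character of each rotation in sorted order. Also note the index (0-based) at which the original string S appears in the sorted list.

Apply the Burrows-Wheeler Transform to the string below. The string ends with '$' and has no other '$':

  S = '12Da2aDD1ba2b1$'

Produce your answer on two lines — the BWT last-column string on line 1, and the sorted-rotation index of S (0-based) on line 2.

Answer: 1b$D1aaDa2Db221
2

Derivation:
All 15 rotations (rotation i = S[i:]+S[:i]):
  rot[0] = 12Da2aDD1ba2b1$
  rot[1] = 2Da2aDD1ba2b1$1
  rot[2] = Da2aDD1ba2b1$12
  rot[3] = a2aDD1ba2b1$12D
  rot[4] = 2aDD1ba2b1$12Da
  rot[5] = aDD1ba2b1$12Da2
  rot[6] = DD1ba2b1$12Da2a
  rot[7] = D1ba2b1$12Da2aD
  rot[8] = 1ba2b1$12Da2aDD
  rot[9] = ba2b1$12Da2aDD1
  rot[10] = a2b1$12Da2aDD1b
  rot[11] = 2b1$12Da2aDD1ba
  rot[12] = b1$12Da2aDD1ba2
  rot[13] = 1$12Da2aDD1ba2b
  rot[14] = $12Da2aDD1ba2b1
Sorted (with $ < everything):
  sorted[0] = $12Da2aDD1ba2b1  (last char: '1')
  sorted[1] = 1$12Da2aDD1ba2b  (last char: 'b')
  sorted[2] = 12Da2aDD1ba2b1$  (last char: '$')
  sorted[3] = 1ba2b1$12Da2aDD  (last char: 'D')
  sorted[4] = 2Da2aDD1ba2b1$1  (last char: '1')
  sorted[5] = 2aDD1ba2b1$12Da  (last char: 'a')
  sorted[6] = 2b1$12Da2aDD1ba  (last char: 'a')
  sorted[7] = D1ba2b1$12Da2aD  (last char: 'D')
  sorted[8] = DD1ba2b1$12Da2a  (last char: 'a')
  sorted[9] = Da2aDD1ba2b1$12  (last char: '2')
  sorted[10] = a2aDD1ba2b1$12D  (last char: 'D')
  sorted[11] = a2b1$12Da2aDD1b  (last char: 'b')
  sorted[12] = aDD1ba2b1$12Da2  (last char: '2')
  sorted[13] = b1$12Da2aDD1ba2  (last char: '2')
  sorted[14] = ba2b1$12Da2aDD1  (last char: '1')
Last column: 1b$D1aaDa2Db221
Original string S is at sorted index 2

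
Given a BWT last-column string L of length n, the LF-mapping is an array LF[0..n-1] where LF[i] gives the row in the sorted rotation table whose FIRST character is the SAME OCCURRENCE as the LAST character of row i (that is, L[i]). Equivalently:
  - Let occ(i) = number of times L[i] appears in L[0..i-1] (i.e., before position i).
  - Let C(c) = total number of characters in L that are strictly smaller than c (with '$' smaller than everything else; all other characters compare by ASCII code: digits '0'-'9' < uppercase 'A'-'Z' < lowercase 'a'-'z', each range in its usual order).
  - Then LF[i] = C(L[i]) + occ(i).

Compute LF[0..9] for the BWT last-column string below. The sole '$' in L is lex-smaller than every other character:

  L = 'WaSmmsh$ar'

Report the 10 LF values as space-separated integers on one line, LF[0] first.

Answer: 2 3 1 6 7 9 5 0 4 8

Derivation:
Char counts: '$':1, 'S':1, 'W':1, 'a':2, 'h':1, 'm':2, 'r':1, 's':1
C (first-col start): C('$')=0, C('S')=1, C('W')=2, C('a')=3, C('h')=5, C('m')=6, C('r')=8, C('s')=9
L[0]='W': occ=0, LF[0]=C('W')+0=2+0=2
L[1]='a': occ=0, LF[1]=C('a')+0=3+0=3
L[2]='S': occ=0, LF[2]=C('S')+0=1+0=1
L[3]='m': occ=0, LF[3]=C('m')+0=6+0=6
L[4]='m': occ=1, LF[4]=C('m')+1=6+1=7
L[5]='s': occ=0, LF[5]=C('s')+0=9+0=9
L[6]='h': occ=0, LF[6]=C('h')+0=5+0=5
L[7]='$': occ=0, LF[7]=C('$')+0=0+0=0
L[8]='a': occ=1, LF[8]=C('a')+1=3+1=4
L[9]='r': occ=0, LF[9]=C('r')+0=8+0=8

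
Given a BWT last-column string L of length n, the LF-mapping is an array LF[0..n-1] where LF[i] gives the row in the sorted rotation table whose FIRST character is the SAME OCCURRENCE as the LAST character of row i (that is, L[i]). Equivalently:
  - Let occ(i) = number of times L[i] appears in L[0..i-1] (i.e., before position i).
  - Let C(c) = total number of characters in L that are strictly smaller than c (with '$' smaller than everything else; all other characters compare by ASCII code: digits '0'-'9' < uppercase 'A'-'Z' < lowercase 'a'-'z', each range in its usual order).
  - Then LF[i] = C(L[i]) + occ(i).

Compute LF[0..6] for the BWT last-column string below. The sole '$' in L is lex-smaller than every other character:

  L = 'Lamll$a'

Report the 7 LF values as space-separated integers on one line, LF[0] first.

Char counts: '$':1, 'L':1, 'a':2, 'l':2, 'm':1
C (first-col start): C('$')=0, C('L')=1, C('a')=2, C('l')=4, C('m')=6
L[0]='L': occ=0, LF[0]=C('L')+0=1+0=1
L[1]='a': occ=0, LF[1]=C('a')+0=2+0=2
L[2]='m': occ=0, LF[2]=C('m')+0=6+0=6
L[3]='l': occ=0, LF[3]=C('l')+0=4+0=4
L[4]='l': occ=1, LF[4]=C('l')+1=4+1=5
L[5]='$': occ=0, LF[5]=C('$')+0=0+0=0
L[6]='a': occ=1, LF[6]=C('a')+1=2+1=3

Answer: 1 2 6 4 5 0 3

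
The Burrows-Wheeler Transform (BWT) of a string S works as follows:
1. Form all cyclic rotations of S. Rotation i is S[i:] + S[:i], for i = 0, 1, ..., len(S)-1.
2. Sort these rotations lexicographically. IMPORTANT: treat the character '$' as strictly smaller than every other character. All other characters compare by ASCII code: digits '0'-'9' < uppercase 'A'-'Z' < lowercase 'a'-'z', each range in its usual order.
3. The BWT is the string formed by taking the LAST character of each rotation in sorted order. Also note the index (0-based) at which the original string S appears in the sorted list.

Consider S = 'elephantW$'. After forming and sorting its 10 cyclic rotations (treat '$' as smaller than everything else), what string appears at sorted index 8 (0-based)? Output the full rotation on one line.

Answer: phantW$ele

Derivation:
All 10 rotations (rotation i = S[i:]+S[:i]):
  rot[0] = elephantW$
  rot[1] = lephantW$e
  rot[2] = ephantW$el
  rot[3] = phantW$ele
  rot[4] = hantW$elep
  rot[5] = antW$eleph
  rot[6] = ntW$elepha
  rot[7] = tW$elephan
  rot[8] = W$elephant
  rot[9] = $elephantW
Sorted (with $ < everything):
  sorted[0] = $elephantW
  sorted[1] = W$elephant
  sorted[2] = antW$eleph
  sorted[3] = elephantW$
  sorted[4] = ephantW$el
  sorted[5] = hantW$elep
  sorted[6] = lephantW$e
  sorted[7] = ntW$elepha
  sorted[8] = phantW$ele
  sorted[9] = tW$elephan
sorted[8] = phantW$ele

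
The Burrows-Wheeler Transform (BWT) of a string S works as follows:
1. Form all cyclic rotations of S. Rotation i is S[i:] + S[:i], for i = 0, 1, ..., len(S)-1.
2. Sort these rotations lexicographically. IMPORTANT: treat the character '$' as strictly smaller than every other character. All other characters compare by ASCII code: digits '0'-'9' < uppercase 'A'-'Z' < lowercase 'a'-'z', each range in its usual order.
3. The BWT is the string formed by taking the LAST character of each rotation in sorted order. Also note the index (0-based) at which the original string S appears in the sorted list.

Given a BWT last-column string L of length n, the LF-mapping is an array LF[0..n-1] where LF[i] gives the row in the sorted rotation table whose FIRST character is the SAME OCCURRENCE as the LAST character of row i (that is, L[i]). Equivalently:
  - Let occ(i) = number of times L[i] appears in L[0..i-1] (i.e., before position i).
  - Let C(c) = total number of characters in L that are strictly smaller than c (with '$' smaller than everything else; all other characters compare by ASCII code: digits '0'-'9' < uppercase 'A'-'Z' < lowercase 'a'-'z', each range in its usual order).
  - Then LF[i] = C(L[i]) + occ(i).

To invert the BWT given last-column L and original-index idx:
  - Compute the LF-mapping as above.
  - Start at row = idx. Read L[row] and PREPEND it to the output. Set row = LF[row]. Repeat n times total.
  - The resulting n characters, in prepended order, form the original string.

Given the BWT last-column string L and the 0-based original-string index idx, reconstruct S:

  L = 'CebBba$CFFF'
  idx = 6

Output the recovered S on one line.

Answer: FeBCaFbFbC$

Derivation:
LF mapping: 2 10 8 1 9 7 0 3 4 5 6
Walk LF starting at row 6, prepending L[row]:
  step 1: row=6, L[6]='$', prepend. Next row=LF[6]=0
  step 2: row=0, L[0]='C', prepend. Next row=LF[0]=2
  step 3: row=2, L[2]='b', prepend. Next row=LF[2]=8
  step 4: row=8, L[8]='F', prepend. Next row=LF[8]=4
  step 5: row=4, L[4]='b', prepend. Next row=LF[4]=9
  step 6: row=9, L[9]='F', prepend. Next row=LF[9]=5
  step 7: row=5, L[5]='a', prepend. Next row=LF[5]=7
  step 8: row=7, L[7]='C', prepend. Next row=LF[7]=3
  step 9: row=3, L[3]='B', prepend. Next row=LF[3]=1
  step 10: row=1, L[1]='e', prepend. Next row=LF[1]=10
  step 11: row=10, L[10]='F', prepend. Next row=LF[10]=6
Reversed output: FeBCaFbFbC$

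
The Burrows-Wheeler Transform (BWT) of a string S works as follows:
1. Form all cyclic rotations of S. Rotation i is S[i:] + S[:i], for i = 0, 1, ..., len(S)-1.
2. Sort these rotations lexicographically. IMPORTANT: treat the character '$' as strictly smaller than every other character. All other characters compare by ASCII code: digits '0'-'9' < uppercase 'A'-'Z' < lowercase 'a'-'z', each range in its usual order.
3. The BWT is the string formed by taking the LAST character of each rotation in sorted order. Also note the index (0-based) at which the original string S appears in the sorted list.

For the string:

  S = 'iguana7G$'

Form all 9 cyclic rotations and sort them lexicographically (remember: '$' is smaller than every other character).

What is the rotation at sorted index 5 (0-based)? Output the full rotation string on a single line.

All 9 rotations (rotation i = S[i:]+S[:i]):
  rot[0] = iguana7G$
  rot[1] = guana7G$i
  rot[2] = uana7G$ig
  rot[3] = ana7G$igu
  rot[4] = na7G$igua
  rot[5] = a7G$iguan
  rot[6] = 7G$iguana
  rot[7] = G$iguana7
  rot[8] = $iguana7G
Sorted (with $ < everything):
  sorted[0] = $iguana7G
  sorted[1] = 7G$iguana
  sorted[2] = G$iguana7
  sorted[3] = a7G$iguan
  sorted[4] = ana7G$igu
  sorted[5] = guana7G$i
  sorted[6] = iguana7G$
  sorted[7] = na7G$igua
  sorted[8] = uana7G$ig
sorted[5] = guana7G$i

Answer: guana7G$i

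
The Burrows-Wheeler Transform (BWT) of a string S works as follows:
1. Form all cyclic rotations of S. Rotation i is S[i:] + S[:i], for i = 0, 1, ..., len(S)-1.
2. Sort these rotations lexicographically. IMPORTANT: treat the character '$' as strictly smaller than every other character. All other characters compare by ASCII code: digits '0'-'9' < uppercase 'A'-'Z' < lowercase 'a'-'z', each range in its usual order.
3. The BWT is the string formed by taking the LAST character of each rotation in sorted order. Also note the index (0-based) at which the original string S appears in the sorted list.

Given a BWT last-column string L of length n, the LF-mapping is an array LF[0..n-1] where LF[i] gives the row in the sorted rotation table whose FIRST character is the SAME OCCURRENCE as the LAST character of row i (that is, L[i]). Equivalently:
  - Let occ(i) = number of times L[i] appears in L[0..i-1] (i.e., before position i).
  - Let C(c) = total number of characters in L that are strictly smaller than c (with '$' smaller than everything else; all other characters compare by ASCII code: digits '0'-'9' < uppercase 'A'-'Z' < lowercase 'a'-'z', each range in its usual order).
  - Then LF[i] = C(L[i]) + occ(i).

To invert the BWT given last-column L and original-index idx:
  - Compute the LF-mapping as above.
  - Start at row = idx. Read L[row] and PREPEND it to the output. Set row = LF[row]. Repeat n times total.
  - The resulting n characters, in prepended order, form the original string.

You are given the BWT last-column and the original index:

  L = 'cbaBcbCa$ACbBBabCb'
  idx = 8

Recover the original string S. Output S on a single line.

LF mapping: 16 11 8 2 17 12 5 9 0 1 6 13 3 4 10 14 7 15
Walk LF starting at row 8, prepending L[row]:
  step 1: row=8, L[8]='$', prepend. Next row=LF[8]=0
  step 2: row=0, L[0]='c', prepend. Next row=LF[0]=16
  step 3: row=16, L[16]='C', prepend. Next row=LF[16]=7
  step 4: row=7, L[7]='a', prepend. Next row=LF[7]=9
  step 5: row=9, L[9]='A', prepend. Next row=LF[9]=1
  step 6: row=1, L[1]='b', prepend. Next row=LF[1]=11
  step 7: row=11, L[11]='b', prepend. Next row=LF[11]=13
  step 8: row=13, L[13]='B', prepend. Next row=LF[13]=4
  step 9: row=4, L[4]='c', prepend. Next row=LF[4]=17
  step 10: row=17, L[17]='b', prepend. Next row=LF[17]=15
  step 11: row=15, L[15]='b', prepend. Next row=LF[15]=14
  step 12: row=14, L[14]='a', prepend. Next row=LF[14]=10
  step 13: row=10, L[10]='C', prepend. Next row=LF[10]=6
  step 14: row=6, L[6]='C', prepend. Next row=LF[6]=5
  step 15: row=5, L[5]='b', prepend. Next row=LF[5]=12
  step 16: row=12, L[12]='B', prepend. Next row=LF[12]=3
  step 17: row=3, L[3]='B', prepend. Next row=LF[3]=2
  step 18: row=2, L[2]='a', prepend. Next row=LF[2]=8
Reversed output: aBBbCCabbcBbbAaCc$

Answer: aBBbCCabbcBbbAaCc$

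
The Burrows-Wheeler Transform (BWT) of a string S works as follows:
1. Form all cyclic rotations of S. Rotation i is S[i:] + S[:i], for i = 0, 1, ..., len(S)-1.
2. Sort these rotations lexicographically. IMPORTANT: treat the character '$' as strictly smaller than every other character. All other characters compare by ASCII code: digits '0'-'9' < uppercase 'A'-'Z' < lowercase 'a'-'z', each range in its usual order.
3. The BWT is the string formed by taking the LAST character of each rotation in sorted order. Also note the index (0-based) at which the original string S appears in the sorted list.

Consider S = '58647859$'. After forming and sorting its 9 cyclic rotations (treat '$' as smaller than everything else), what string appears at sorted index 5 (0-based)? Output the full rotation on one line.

Answer: 7859$5864

Derivation:
All 9 rotations (rotation i = S[i:]+S[:i]):
  rot[0] = 58647859$
  rot[1] = 8647859$5
  rot[2] = 647859$58
  rot[3] = 47859$586
  rot[4] = 7859$5864
  rot[5] = 859$58647
  rot[6] = 59$586478
  rot[7] = 9$5864785
  rot[8] = $58647859
Sorted (with $ < everything):
  sorted[0] = $58647859
  sorted[1] = 47859$586
  sorted[2] = 58647859$
  sorted[3] = 59$586478
  sorted[4] = 647859$58
  sorted[5] = 7859$5864
  sorted[6] = 859$58647
  sorted[7] = 8647859$5
  sorted[8] = 9$5864785
sorted[5] = 7859$5864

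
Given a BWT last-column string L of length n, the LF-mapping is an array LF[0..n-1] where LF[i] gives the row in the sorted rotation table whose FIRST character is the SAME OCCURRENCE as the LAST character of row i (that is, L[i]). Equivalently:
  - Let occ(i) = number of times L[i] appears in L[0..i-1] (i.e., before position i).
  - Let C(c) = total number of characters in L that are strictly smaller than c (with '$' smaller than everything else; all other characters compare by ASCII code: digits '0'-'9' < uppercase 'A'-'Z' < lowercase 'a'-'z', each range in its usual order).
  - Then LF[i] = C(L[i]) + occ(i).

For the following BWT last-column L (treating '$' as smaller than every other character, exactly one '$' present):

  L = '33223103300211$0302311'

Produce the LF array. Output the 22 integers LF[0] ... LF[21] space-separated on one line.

Answer: 15 16 11 12 17 6 1 18 19 2 3 13 7 8 0 4 20 5 14 21 9 10

Derivation:
Char counts: '$':1, '0':5, '1':5, '2':4, '3':7
C (first-col start): C('$')=0, C('0')=1, C('1')=6, C('2')=11, C('3')=15
L[0]='3': occ=0, LF[0]=C('3')+0=15+0=15
L[1]='3': occ=1, LF[1]=C('3')+1=15+1=16
L[2]='2': occ=0, LF[2]=C('2')+0=11+0=11
L[3]='2': occ=1, LF[3]=C('2')+1=11+1=12
L[4]='3': occ=2, LF[4]=C('3')+2=15+2=17
L[5]='1': occ=0, LF[5]=C('1')+0=6+0=6
L[6]='0': occ=0, LF[6]=C('0')+0=1+0=1
L[7]='3': occ=3, LF[7]=C('3')+3=15+3=18
L[8]='3': occ=4, LF[8]=C('3')+4=15+4=19
L[9]='0': occ=1, LF[9]=C('0')+1=1+1=2
L[10]='0': occ=2, LF[10]=C('0')+2=1+2=3
L[11]='2': occ=2, LF[11]=C('2')+2=11+2=13
L[12]='1': occ=1, LF[12]=C('1')+1=6+1=7
L[13]='1': occ=2, LF[13]=C('1')+2=6+2=8
L[14]='$': occ=0, LF[14]=C('$')+0=0+0=0
L[15]='0': occ=3, LF[15]=C('0')+3=1+3=4
L[16]='3': occ=5, LF[16]=C('3')+5=15+5=20
L[17]='0': occ=4, LF[17]=C('0')+4=1+4=5
L[18]='2': occ=3, LF[18]=C('2')+3=11+3=14
L[19]='3': occ=6, LF[19]=C('3')+6=15+6=21
L[20]='1': occ=3, LF[20]=C('1')+3=6+3=9
L[21]='1': occ=4, LF[21]=C('1')+4=6+4=10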